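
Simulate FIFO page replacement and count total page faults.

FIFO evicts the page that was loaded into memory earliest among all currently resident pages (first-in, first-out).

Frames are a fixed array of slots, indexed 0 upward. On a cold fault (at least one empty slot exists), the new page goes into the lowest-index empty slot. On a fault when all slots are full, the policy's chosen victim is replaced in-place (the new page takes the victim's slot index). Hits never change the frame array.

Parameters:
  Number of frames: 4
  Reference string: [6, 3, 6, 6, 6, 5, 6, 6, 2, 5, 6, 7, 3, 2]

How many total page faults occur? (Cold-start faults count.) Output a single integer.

Step 0: ref 6 → FAULT, frames=[6,-,-,-]
Step 1: ref 3 → FAULT, frames=[6,3,-,-]
Step 2: ref 6 → HIT, frames=[6,3,-,-]
Step 3: ref 6 → HIT, frames=[6,3,-,-]
Step 4: ref 6 → HIT, frames=[6,3,-,-]
Step 5: ref 5 → FAULT, frames=[6,3,5,-]
Step 6: ref 6 → HIT, frames=[6,3,5,-]
Step 7: ref 6 → HIT, frames=[6,3,5,-]
Step 8: ref 2 → FAULT, frames=[6,3,5,2]
Step 9: ref 5 → HIT, frames=[6,3,5,2]
Step 10: ref 6 → HIT, frames=[6,3,5,2]
Step 11: ref 7 → FAULT (evict 6), frames=[7,3,5,2]
Step 12: ref 3 → HIT, frames=[7,3,5,2]
Step 13: ref 2 → HIT, frames=[7,3,5,2]
Total faults: 5

Answer: 5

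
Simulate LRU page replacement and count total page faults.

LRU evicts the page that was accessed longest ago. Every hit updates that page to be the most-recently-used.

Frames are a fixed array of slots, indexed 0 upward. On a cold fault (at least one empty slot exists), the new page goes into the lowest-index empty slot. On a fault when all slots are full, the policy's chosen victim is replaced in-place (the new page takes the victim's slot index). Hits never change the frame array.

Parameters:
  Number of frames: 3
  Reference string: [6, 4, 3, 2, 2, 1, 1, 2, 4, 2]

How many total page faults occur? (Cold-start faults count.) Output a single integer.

Answer: 6

Derivation:
Step 0: ref 6 → FAULT, frames=[6,-,-]
Step 1: ref 4 → FAULT, frames=[6,4,-]
Step 2: ref 3 → FAULT, frames=[6,4,3]
Step 3: ref 2 → FAULT (evict 6), frames=[2,4,3]
Step 4: ref 2 → HIT, frames=[2,4,3]
Step 5: ref 1 → FAULT (evict 4), frames=[2,1,3]
Step 6: ref 1 → HIT, frames=[2,1,3]
Step 7: ref 2 → HIT, frames=[2,1,3]
Step 8: ref 4 → FAULT (evict 3), frames=[2,1,4]
Step 9: ref 2 → HIT, frames=[2,1,4]
Total faults: 6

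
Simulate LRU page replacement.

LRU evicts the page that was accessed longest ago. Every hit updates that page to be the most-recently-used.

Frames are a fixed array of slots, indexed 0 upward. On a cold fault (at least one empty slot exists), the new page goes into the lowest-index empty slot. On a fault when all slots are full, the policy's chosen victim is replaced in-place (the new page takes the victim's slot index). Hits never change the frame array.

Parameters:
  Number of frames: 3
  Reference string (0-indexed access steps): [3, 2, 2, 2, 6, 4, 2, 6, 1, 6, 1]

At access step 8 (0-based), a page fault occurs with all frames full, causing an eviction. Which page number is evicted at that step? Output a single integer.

Answer: 4

Derivation:
Step 0: ref 3 -> FAULT, frames=[3,-,-]
Step 1: ref 2 -> FAULT, frames=[3,2,-]
Step 2: ref 2 -> HIT, frames=[3,2,-]
Step 3: ref 2 -> HIT, frames=[3,2,-]
Step 4: ref 6 -> FAULT, frames=[3,2,6]
Step 5: ref 4 -> FAULT, evict 3, frames=[4,2,6]
Step 6: ref 2 -> HIT, frames=[4,2,6]
Step 7: ref 6 -> HIT, frames=[4,2,6]
Step 8: ref 1 -> FAULT, evict 4, frames=[1,2,6]
At step 8: evicted page 4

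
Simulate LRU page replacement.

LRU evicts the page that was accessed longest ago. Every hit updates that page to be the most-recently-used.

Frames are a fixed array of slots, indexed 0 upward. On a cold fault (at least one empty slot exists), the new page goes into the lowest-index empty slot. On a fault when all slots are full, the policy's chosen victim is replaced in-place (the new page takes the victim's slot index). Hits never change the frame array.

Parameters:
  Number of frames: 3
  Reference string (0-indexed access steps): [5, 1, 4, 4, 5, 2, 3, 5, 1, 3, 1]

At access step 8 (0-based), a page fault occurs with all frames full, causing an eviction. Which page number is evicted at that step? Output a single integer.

Answer: 2

Derivation:
Step 0: ref 5 -> FAULT, frames=[5,-,-]
Step 1: ref 1 -> FAULT, frames=[5,1,-]
Step 2: ref 4 -> FAULT, frames=[5,1,4]
Step 3: ref 4 -> HIT, frames=[5,1,4]
Step 4: ref 5 -> HIT, frames=[5,1,4]
Step 5: ref 2 -> FAULT, evict 1, frames=[5,2,4]
Step 6: ref 3 -> FAULT, evict 4, frames=[5,2,3]
Step 7: ref 5 -> HIT, frames=[5,2,3]
Step 8: ref 1 -> FAULT, evict 2, frames=[5,1,3]
At step 8: evicted page 2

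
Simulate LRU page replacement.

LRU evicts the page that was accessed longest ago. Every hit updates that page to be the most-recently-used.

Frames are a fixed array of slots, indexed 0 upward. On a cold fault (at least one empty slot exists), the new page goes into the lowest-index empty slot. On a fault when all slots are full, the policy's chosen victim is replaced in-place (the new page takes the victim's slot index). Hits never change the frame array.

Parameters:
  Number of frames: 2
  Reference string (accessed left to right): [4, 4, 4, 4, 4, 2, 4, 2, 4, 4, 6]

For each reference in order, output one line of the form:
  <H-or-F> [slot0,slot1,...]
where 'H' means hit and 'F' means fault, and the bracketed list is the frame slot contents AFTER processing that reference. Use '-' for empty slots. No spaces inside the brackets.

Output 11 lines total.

F [4,-]
H [4,-]
H [4,-]
H [4,-]
H [4,-]
F [4,2]
H [4,2]
H [4,2]
H [4,2]
H [4,2]
F [4,6]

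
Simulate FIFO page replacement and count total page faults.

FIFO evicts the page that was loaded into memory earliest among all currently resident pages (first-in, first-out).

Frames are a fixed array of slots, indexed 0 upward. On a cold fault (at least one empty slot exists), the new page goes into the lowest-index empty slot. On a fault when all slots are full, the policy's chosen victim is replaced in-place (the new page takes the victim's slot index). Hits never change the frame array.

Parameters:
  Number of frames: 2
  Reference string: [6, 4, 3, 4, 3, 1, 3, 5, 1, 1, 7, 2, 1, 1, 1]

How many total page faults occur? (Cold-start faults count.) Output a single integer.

Answer: 8

Derivation:
Step 0: ref 6 → FAULT, frames=[6,-]
Step 1: ref 4 → FAULT, frames=[6,4]
Step 2: ref 3 → FAULT (evict 6), frames=[3,4]
Step 3: ref 4 → HIT, frames=[3,4]
Step 4: ref 3 → HIT, frames=[3,4]
Step 5: ref 1 → FAULT (evict 4), frames=[3,1]
Step 6: ref 3 → HIT, frames=[3,1]
Step 7: ref 5 → FAULT (evict 3), frames=[5,1]
Step 8: ref 1 → HIT, frames=[5,1]
Step 9: ref 1 → HIT, frames=[5,1]
Step 10: ref 7 → FAULT (evict 1), frames=[5,7]
Step 11: ref 2 → FAULT (evict 5), frames=[2,7]
Step 12: ref 1 → FAULT (evict 7), frames=[2,1]
Step 13: ref 1 → HIT, frames=[2,1]
Step 14: ref 1 → HIT, frames=[2,1]
Total faults: 8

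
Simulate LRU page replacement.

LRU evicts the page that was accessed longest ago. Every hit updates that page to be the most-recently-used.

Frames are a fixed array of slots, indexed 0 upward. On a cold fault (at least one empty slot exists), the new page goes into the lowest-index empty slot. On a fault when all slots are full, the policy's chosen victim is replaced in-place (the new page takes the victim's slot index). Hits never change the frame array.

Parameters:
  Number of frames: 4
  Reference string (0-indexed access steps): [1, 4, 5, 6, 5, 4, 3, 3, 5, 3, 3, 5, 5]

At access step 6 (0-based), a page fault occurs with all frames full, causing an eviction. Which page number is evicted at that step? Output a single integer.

Answer: 1

Derivation:
Step 0: ref 1 -> FAULT, frames=[1,-,-,-]
Step 1: ref 4 -> FAULT, frames=[1,4,-,-]
Step 2: ref 5 -> FAULT, frames=[1,4,5,-]
Step 3: ref 6 -> FAULT, frames=[1,4,5,6]
Step 4: ref 5 -> HIT, frames=[1,4,5,6]
Step 5: ref 4 -> HIT, frames=[1,4,5,6]
Step 6: ref 3 -> FAULT, evict 1, frames=[3,4,5,6]
At step 6: evicted page 1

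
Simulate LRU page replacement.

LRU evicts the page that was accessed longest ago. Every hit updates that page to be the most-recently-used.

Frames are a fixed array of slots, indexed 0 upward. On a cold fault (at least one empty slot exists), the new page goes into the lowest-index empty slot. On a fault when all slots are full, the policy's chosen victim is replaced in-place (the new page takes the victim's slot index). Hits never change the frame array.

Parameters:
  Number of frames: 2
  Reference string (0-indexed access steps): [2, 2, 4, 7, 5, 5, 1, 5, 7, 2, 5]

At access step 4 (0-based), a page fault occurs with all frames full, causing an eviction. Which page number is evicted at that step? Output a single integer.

Step 0: ref 2 -> FAULT, frames=[2,-]
Step 1: ref 2 -> HIT, frames=[2,-]
Step 2: ref 4 -> FAULT, frames=[2,4]
Step 3: ref 7 -> FAULT, evict 2, frames=[7,4]
Step 4: ref 5 -> FAULT, evict 4, frames=[7,5]
At step 4: evicted page 4

Answer: 4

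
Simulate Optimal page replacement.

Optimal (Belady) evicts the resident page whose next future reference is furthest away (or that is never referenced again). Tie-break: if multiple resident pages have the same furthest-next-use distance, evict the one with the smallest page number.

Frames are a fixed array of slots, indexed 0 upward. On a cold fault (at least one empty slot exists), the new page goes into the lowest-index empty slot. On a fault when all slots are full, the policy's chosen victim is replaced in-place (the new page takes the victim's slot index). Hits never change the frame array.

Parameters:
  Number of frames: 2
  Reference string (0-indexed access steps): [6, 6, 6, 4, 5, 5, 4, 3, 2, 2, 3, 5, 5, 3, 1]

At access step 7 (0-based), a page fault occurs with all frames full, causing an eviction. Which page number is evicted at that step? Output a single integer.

Step 0: ref 6 -> FAULT, frames=[6,-]
Step 1: ref 6 -> HIT, frames=[6,-]
Step 2: ref 6 -> HIT, frames=[6,-]
Step 3: ref 4 -> FAULT, frames=[6,4]
Step 4: ref 5 -> FAULT, evict 6, frames=[5,4]
Step 5: ref 5 -> HIT, frames=[5,4]
Step 6: ref 4 -> HIT, frames=[5,4]
Step 7: ref 3 -> FAULT, evict 4, frames=[5,3]
At step 7: evicted page 4

Answer: 4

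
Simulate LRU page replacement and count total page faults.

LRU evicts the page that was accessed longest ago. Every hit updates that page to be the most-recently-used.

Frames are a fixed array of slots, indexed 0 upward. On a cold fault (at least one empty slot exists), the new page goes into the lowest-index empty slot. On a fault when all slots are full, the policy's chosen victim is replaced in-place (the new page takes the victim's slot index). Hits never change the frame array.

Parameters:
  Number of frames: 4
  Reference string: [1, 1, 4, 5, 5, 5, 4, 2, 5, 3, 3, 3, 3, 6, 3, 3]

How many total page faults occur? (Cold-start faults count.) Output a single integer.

Answer: 6

Derivation:
Step 0: ref 1 → FAULT, frames=[1,-,-,-]
Step 1: ref 1 → HIT, frames=[1,-,-,-]
Step 2: ref 4 → FAULT, frames=[1,4,-,-]
Step 3: ref 5 → FAULT, frames=[1,4,5,-]
Step 4: ref 5 → HIT, frames=[1,4,5,-]
Step 5: ref 5 → HIT, frames=[1,4,5,-]
Step 6: ref 4 → HIT, frames=[1,4,5,-]
Step 7: ref 2 → FAULT, frames=[1,4,5,2]
Step 8: ref 5 → HIT, frames=[1,4,5,2]
Step 9: ref 3 → FAULT (evict 1), frames=[3,4,5,2]
Step 10: ref 3 → HIT, frames=[3,4,5,2]
Step 11: ref 3 → HIT, frames=[3,4,5,2]
Step 12: ref 3 → HIT, frames=[3,4,5,2]
Step 13: ref 6 → FAULT (evict 4), frames=[3,6,5,2]
Step 14: ref 3 → HIT, frames=[3,6,5,2]
Step 15: ref 3 → HIT, frames=[3,6,5,2]
Total faults: 6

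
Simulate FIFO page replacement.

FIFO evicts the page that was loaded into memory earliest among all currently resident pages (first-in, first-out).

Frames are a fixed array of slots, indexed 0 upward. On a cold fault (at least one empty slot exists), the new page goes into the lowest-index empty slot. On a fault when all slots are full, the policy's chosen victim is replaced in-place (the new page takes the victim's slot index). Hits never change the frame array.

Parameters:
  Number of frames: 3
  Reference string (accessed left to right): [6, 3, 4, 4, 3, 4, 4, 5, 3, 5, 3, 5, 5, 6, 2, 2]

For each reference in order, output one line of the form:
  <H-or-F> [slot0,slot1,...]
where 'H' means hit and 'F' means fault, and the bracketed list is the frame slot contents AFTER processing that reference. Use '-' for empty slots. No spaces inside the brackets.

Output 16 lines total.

F [6,-,-]
F [6,3,-]
F [6,3,4]
H [6,3,4]
H [6,3,4]
H [6,3,4]
H [6,3,4]
F [5,3,4]
H [5,3,4]
H [5,3,4]
H [5,3,4]
H [5,3,4]
H [5,3,4]
F [5,6,4]
F [5,6,2]
H [5,6,2]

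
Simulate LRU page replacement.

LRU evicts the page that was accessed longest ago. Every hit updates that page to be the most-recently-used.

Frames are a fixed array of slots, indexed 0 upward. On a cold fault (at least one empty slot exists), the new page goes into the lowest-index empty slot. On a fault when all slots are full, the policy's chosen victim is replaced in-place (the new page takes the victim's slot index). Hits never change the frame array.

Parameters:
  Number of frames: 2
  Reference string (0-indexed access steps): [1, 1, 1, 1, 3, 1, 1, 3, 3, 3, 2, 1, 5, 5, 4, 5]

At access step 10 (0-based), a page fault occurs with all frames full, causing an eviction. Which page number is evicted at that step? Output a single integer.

Step 0: ref 1 -> FAULT, frames=[1,-]
Step 1: ref 1 -> HIT, frames=[1,-]
Step 2: ref 1 -> HIT, frames=[1,-]
Step 3: ref 1 -> HIT, frames=[1,-]
Step 4: ref 3 -> FAULT, frames=[1,3]
Step 5: ref 1 -> HIT, frames=[1,3]
Step 6: ref 1 -> HIT, frames=[1,3]
Step 7: ref 3 -> HIT, frames=[1,3]
Step 8: ref 3 -> HIT, frames=[1,3]
Step 9: ref 3 -> HIT, frames=[1,3]
Step 10: ref 2 -> FAULT, evict 1, frames=[2,3]
At step 10: evicted page 1

Answer: 1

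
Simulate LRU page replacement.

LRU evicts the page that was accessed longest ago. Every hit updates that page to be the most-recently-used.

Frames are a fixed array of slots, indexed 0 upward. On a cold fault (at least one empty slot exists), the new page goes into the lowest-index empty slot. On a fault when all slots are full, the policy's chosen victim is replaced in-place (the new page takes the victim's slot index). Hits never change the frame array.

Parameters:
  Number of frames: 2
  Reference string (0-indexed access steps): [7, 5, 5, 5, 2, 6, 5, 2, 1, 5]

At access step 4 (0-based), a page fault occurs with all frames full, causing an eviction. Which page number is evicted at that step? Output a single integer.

Step 0: ref 7 -> FAULT, frames=[7,-]
Step 1: ref 5 -> FAULT, frames=[7,5]
Step 2: ref 5 -> HIT, frames=[7,5]
Step 3: ref 5 -> HIT, frames=[7,5]
Step 4: ref 2 -> FAULT, evict 7, frames=[2,5]
At step 4: evicted page 7

Answer: 7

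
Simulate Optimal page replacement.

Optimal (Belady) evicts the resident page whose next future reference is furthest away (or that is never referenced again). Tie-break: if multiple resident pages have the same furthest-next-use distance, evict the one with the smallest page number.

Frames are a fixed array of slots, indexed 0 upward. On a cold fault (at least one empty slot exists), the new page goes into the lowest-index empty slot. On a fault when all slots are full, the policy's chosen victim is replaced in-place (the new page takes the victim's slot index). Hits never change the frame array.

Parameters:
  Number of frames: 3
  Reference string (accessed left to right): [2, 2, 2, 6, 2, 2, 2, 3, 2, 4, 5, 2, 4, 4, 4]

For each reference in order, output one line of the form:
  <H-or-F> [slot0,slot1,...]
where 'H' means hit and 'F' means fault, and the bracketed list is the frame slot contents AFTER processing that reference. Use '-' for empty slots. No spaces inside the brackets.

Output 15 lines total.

F [2,-,-]
H [2,-,-]
H [2,-,-]
F [2,6,-]
H [2,6,-]
H [2,6,-]
H [2,6,-]
F [2,6,3]
H [2,6,3]
F [2,6,4]
F [2,5,4]
H [2,5,4]
H [2,5,4]
H [2,5,4]
H [2,5,4]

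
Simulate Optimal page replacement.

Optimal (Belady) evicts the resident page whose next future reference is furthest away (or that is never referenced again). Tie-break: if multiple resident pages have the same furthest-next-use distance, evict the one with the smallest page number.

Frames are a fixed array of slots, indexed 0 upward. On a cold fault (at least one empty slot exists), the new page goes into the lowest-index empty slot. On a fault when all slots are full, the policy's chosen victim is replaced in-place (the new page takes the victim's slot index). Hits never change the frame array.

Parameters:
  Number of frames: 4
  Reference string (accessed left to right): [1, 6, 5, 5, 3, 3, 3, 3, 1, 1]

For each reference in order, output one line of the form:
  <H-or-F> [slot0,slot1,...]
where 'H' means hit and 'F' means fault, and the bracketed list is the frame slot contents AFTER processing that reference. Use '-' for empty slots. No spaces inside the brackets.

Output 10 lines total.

F [1,-,-,-]
F [1,6,-,-]
F [1,6,5,-]
H [1,6,5,-]
F [1,6,5,3]
H [1,6,5,3]
H [1,6,5,3]
H [1,6,5,3]
H [1,6,5,3]
H [1,6,5,3]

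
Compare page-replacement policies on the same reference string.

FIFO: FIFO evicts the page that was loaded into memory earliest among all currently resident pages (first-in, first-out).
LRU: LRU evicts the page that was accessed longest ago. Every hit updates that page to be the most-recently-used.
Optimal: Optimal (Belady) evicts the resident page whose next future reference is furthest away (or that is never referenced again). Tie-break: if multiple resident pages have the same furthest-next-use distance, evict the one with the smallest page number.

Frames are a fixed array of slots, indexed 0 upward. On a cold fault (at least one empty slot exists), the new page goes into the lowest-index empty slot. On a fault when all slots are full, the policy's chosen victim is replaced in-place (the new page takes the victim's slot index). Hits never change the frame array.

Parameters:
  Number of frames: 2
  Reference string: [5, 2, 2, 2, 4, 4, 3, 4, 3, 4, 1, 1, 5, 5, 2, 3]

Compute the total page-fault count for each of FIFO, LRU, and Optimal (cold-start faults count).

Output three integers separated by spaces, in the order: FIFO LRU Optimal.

--- FIFO ---
  step 0: ref 5 -> FAULT, frames=[5,-] (faults so far: 1)
  step 1: ref 2 -> FAULT, frames=[5,2] (faults so far: 2)
  step 2: ref 2 -> HIT, frames=[5,2] (faults so far: 2)
  step 3: ref 2 -> HIT, frames=[5,2] (faults so far: 2)
  step 4: ref 4 -> FAULT, evict 5, frames=[4,2] (faults so far: 3)
  step 5: ref 4 -> HIT, frames=[4,2] (faults so far: 3)
  step 6: ref 3 -> FAULT, evict 2, frames=[4,3] (faults so far: 4)
  step 7: ref 4 -> HIT, frames=[4,3] (faults so far: 4)
  step 8: ref 3 -> HIT, frames=[4,3] (faults so far: 4)
  step 9: ref 4 -> HIT, frames=[4,3] (faults so far: 4)
  step 10: ref 1 -> FAULT, evict 4, frames=[1,3] (faults so far: 5)
  step 11: ref 1 -> HIT, frames=[1,3] (faults so far: 5)
  step 12: ref 5 -> FAULT, evict 3, frames=[1,5] (faults so far: 6)
  step 13: ref 5 -> HIT, frames=[1,5] (faults so far: 6)
  step 14: ref 2 -> FAULT, evict 1, frames=[2,5] (faults so far: 7)
  step 15: ref 3 -> FAULT, evict 5, frames=[2,3] (faults so far: 8)
  FIFO total faults: 8
--- LRU ---
  step 0: ref 5 -> FAULT, frames=[5,-] (faults so far: 1)
  step 1: ref 2 -> FAULT, frames=[5,2] (faults so far: 2)
  step 2: ref 2 -> HIT, frames=[5,2] (faults so far: 2)
  step 3: ref 2 -> HIT, frames=[5,2] (faults so far: 2)
  step 4: ref 4 -> FAULT, evict 5, frames=[4,2] (faults so far: 3)
  step 5: ref 4 -> HIT, frames=[4,2] (faults so far: 3)
  step 6: ref 3 -> FAULT, evict 2, frames=[4,3] (faults so far: 4)
  step 7: ref 4 -> HIT, frames=[4,3] (faults so far: 4)
  step 8: ref 3 -> HIT, frames=[4,3] (faults so far: 4)
  step 9: ref 4 -> HIT, frames=[4,3] (faults so far: 4)
  step 10: ref 1 -> FAULT, evict 3, frames=[4,1] (faults so far: 5)
  step 11: ref 1 -> HIT, frames=[4,1] (faults so far: 5)
  step 12: ref 5 -> FAULT, evict 4, frames=[5,1] (faults so far: 6)
  step 13: ref 5 -> HIT, frames=[5,1] (faults so far: 6)
  step 14: ref 2 -> FAULT, evict 1, frames=[5,2] (faults so far: 7)
  step 15: ref 3 -> FAULT, evict 5, frames=[3,2] (faults so far: 8)
  LRU total faults: 8
--- Optimal ---
  step 0: ref 5 -> FAULT, frames=[5,-] (faults so far: 1)
  step 1: ref 2 -> FAULT, frames=[5,2] (faults so far: 2)
  step 2: ref 2 -> HIT, frames=[5,2] (faults so far: 2)
  step 3: ref 2 -> HIT, frames=[5,2] (faults so far: 2)
  step 4: ref 4 -> FAULT, evict 2, frames=[5,4] (faults so far: 3)
  step 5: ref 4 -> HIT, frames=[5,4] (faults so far: 3)
  step 6: ref 3 -> FAULT, evict 5, frames=[3,4] (faults so far: 4)
  step 7: ref 4 -> HIT, frames=[3,4] (faults so far: 4)
  step 8: ref 3 -> HIT, frames=[3,4] (faults so far: 4)
  step 9: ref 4 -> HIT, frames=[3,4] (faults so far: 4)
  step 10: ref 1 -> FAULT, evict 4, frames=[3,1] (faults so far: 5)
  step 11: ref 1 -> HIT, frames=[3,1] (faults so far: 5)
  step 12: ref 5 -> FAULT, evict 1, frames=[3,5] (faults so far: 6)
  step 13: ref 5 -> HIT, frames=[3,5] (faults so far: 6)
  step 14: ref 2 -> FAULT, evict 5, frames=[3,2] (faults so far: 7)
  step 15: ref 3 -> HIT, frames=[3,2] (faults so far: 7)
  Optimal total faults: 7

Answer: 8 8 7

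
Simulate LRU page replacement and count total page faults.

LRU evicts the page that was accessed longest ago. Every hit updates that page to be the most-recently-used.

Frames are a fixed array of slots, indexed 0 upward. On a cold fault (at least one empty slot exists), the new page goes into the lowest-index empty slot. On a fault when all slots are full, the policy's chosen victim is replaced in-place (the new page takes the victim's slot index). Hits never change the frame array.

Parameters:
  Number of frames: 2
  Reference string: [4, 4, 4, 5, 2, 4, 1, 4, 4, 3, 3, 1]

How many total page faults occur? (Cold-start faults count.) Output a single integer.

Step 0: ref 4 → FAULT, frames=[4,-]
Step 1: ref 4 → HIT, frames=[4,-]
Step 2: ref 4 → HIT, frames=[4,-]
Step 3: ref 5 → FAULT, frames=[4,5]
Step 4: ref 2 → FAULT (evict 4), frames=[2,5]
Step 5: ref 4 → FAULT (evict 5), frames=[2,4]
Step 6: ref 1 → FAULT (evict 2), frames=[1,4]
Step 7: ref 4 → HIT, frames=[1,4]
Step 8: ref 4 → HIT, frames=[1,4]
Step 9: ref 3 → FAULT (evict 1), frames=[3,4]
Step 10: ref 3 → HIT, frames=[3,4]
Step 11: ref 1 → FAULT (evict 4), frames=[3,1]
Total faults: 7

Answer: 7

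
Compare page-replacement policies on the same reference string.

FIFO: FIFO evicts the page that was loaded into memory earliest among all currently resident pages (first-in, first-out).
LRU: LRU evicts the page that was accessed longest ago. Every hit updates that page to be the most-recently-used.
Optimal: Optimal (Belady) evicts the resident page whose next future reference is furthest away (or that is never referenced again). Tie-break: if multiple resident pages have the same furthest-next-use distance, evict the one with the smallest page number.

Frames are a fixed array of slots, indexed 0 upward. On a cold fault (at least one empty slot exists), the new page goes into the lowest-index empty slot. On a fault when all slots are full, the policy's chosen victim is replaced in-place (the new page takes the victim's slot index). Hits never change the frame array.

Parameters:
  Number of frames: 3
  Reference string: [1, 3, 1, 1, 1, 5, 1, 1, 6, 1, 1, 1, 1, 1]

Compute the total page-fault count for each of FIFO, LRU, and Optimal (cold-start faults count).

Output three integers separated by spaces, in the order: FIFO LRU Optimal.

--- FIFO ---
  step 0: ref 1 -> FAULT, frames=[1,-,-] (faults so far: 1)
  step 1: ref 3 -> FAULT, frames=[1,3,-] (faults so far: 2)
  step 2: ref 1 -> HIT, frames=[1,3,-] (faults so far: 2)
  step 3: ref 1 -> HIT, frames=[1,3,-] (faults so far: 2)
  step 4: ref 1 -> HIT, frames=[1,3,-] (faults so far: 2)
  step 5: ref 5 -> FAULT, frames=[1,3,5] (faults so far: 3)
  step 6: ref 1 -> HIT, frames=[1,3,5] (faults so far: 3)
  step 7: ref 1 -> HIT, frames=[1,3,5] (faults so far: 3)
  step 8: ref 6 -> FAULT, evict 1, frames=[6,3,5] (faults so far: 4)
  step 9: ref 1 -> FAULT, evict 3, frames=[6,1,5] (faults so far: 5)
  step 10: ref 1 -> HIT, frames=[6,1,5] (faults so far: 5)
  step 11: ref 1 -> HIT, frames=[6,1,5] (faults so far: 5)
  step 12: ref 1 -> HIT, frames=[6,1,5] (faults so far: 5)
  step 13: ref 1 -> HIT, frames=[6,1,5] (faults so far: 5)
  FIFO total faults: 5
--- LRU ---
  step 0: ref 1 -> FAULT, frames=[1,-,-] (faults so far: 1)
  step 1: ref 3 -> FAULT, frames=[1,3,-] (faults so far: 2)
  step 2: ref 1 -> HIT, frames=[1,3,-] (faults so far: 2)
  step 3: ref 1 -> HIT, frames=[1,3,-] (faults so far: 2)
  step 4: ref 1 -> HIT, frames=[1,3,-] (faults so far: 2)
  step 5: ref 5 -> FAULT, frames=[1,3,5] (faults so far: 3)
  step 6: ref 1 -> HIT, frames=[1,3,5] (faults so far: 3)
  step 7: ref 1 -> HIT, frames=[1,3,5] (faults so far: 3)
  step 8: ref 6 -> FAULT, evict 3, frames=[1,6,5] (faults so far: 4)
  step 9: ref 1 -> HIT, frames=[1,6,5] (faults so far: 4)
  step 10: ref 1 -> HIT, frames=[1,6,5] (faults so far: 4)
  step 11: ref 1 -> HIT, frames=[1,6,5] (faults so far: 4)
  step 12: ref 1 -> HIT, frames=[1,6,5] (faults so far: 4)
  step 13: ref 1 -> HIT, frames=[1,6,5] (faults so far: 4)
  LRU total faults: 4
--- Optimal ---
  step 0: ref 1 -> FAULT, frames=[1,-,-] (faults so far: 1)
  step 1: ref 3 -> FAULT, frames=[1,3,-] (faults so far: 2)
  step 2: ref 1 -> HIT, frames=[1,3,-] (faults so far: 2)
  step 3: ref 1 -> HIT, frames=[1,3,-] (faults so far: 2)
  step 4: ref 1 -> HIT, frames=[1,3,-] (faults so far: 2)
  step 5: ref 5 -> FAULT, frames=[1,3,5] (faults so far: 3)
  step 6: ref 1 -> HIT, frames=[1,3,5] (faults so far: 3)
  step 7: ref 1 -> HIT, frames=[1,3,5] (faults so far: 3)
  step 8: ref 6 -> FAULT, evict 3, frames=[1,6,5] (faults so far: 4)
  step 9: ref 1 -> HIT, frames=[1,6,5] (faults so far: 4)
  step 10: ref 1 -> HIT, frames=[1,6,5] (faults so far: 4)
  step 11: ref 1 -> HIT, frames=[1,6,5] (faults so far: 4)
  step 12: ref 1 -> HIT, frames=[1,6,5] (faults so far: 4)
  step 13: ref 1 -> HIT, frames=[1,6,5] (faults so far: 4)
  Optimal total faults: 4

Answer: 5 4 4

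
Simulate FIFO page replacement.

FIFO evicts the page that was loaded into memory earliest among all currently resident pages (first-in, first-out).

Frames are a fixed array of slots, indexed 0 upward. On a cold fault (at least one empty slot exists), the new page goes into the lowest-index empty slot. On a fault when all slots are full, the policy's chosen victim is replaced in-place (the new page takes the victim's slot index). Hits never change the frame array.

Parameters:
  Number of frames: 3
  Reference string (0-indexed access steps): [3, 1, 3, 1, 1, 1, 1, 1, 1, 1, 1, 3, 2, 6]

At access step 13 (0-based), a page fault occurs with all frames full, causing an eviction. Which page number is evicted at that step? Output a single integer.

Step 0: ref 3 -> FAULT, frames=[3,-,-]
Step 1: ref 1 -> FAULT, frames=[3,1,-]
Step 2: ref 3 -> HIT, frames=[3,1,-]
Step 3: ref 1 -> HIT, frames=[3,1,-]
Step 4: ref 1 -> HIT, frames=[3,1,-]
Step 5: ref 1 -> HIT, frames=[3,1,-]
Step 6: ref 1 -> HIT, frames=[3,1,-]
Step 7: ref 1 -> HIT, frames=[3,1,-]
Step 8: ref 1 -> HIT, frames=[3,1,-]
Step 9: ref 1 -> HIT, frames=[3,1,-]
Step 10: ref 1 -> HIT, frames=[3,1,-]
Step 11: ref 3 -> HIT, frames=[3,1,-]
Step 12: ref 2 -> FAULT, frames=[3,1,2]
Step 13: ref 6 -> FAULT, evict 3, frames=[6,1,2]
At step 13: evicted page 3

Answer: 3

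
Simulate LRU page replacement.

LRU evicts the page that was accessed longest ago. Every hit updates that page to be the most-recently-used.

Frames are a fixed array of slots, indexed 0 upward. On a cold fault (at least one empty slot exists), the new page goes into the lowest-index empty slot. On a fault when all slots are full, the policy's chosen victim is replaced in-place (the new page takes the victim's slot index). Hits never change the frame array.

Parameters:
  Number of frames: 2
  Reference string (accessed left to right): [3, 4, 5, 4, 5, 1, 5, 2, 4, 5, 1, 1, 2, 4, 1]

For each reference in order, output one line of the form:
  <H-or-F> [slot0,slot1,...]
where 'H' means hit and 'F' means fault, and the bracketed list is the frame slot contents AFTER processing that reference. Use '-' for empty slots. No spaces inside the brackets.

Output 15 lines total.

F [3,-]
F [3,4]
F [5,4]
H [5,4]
H [5,4]
F [5,1]
H [5,1]
F [5,2]
F [4,2]
F [4,5]
F [1,5]
H [1,5]
F [1,2]
F [4,2]
F [4,1]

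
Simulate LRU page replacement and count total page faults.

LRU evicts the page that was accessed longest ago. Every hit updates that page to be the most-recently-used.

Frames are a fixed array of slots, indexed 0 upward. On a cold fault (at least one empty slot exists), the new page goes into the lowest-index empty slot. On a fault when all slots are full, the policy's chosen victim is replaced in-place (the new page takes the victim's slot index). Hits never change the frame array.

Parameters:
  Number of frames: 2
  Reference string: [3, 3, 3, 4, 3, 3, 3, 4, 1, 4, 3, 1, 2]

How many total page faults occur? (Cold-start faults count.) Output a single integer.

Answer: 6

Derivation:
Step 0: ref 3 → FAULT, frames=[3,-]
Step 1: ref 3 → HIT, frames=[3,-]
Step 2: ref 3 → HIT, frames=[3,-]
Step 3: ref 4 → FAULT, frames=[3,4]
Step 4: ref 3 → HIT, frames=[3,4]
Step 5: ref 3 → HIT, frames=[3,4]
Step 6: ref 3 → HIT, frames=[3,4]
Step 7: ref 4 → HIT, frames=[3,4]
Step 8: ref 1 → FAULT (evict 3), frames=[1,4]
Step 9: ref 4 → HIT, frames=[1,4]
Step 10: ref 3 → FAULT (evict 1), frames=[3,4]
Step 11: ref 1 → FAULT (evict 4), frames=[3,1]
Step 12: ref 2 → FAULT (evict 3), frames=[2,1]
Total faults: 6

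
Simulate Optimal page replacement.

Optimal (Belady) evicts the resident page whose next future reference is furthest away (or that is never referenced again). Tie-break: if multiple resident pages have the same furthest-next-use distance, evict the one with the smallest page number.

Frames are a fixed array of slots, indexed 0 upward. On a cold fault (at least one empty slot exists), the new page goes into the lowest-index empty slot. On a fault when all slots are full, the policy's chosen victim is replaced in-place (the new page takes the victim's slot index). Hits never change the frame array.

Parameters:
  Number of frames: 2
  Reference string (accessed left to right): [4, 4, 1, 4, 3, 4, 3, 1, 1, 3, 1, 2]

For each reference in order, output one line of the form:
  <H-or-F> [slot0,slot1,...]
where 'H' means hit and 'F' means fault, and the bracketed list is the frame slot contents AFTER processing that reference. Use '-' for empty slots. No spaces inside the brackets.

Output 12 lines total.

F [4,-]
H [4,-]
F [4,1]
H [4,1]
F [4,3]
H [4,3]
H [4,3]
F [1,3]
H [1,3]
H [1,3]
H [1,3]
F [2,3]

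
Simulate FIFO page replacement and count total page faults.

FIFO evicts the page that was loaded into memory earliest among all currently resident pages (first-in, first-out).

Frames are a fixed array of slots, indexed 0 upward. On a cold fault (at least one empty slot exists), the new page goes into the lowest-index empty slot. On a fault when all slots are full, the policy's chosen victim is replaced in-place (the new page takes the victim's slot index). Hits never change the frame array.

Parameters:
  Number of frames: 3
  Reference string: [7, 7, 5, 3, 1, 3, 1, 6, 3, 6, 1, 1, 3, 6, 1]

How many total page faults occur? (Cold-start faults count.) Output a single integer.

Answer: 5

Derivation:
Step 0: ref 7 → FAULT, frames=[7,-,-]
Step 1: ref 7 → HIT, frames=[7,-,-]
Step 2: ref 5 → FAULT, frames=[7,5,-]
Step 3: ref 3 → FAULT, frames=[7,5,3]
Step 4: ref 1 → FAULT (evict 7), frames=[1,5,3]
Step 5: ref 3 → HIT, frames=[1,5,3]
Step 6: ref 1 → HIT, frames=[1,5,3]
Step 7: ref 6 → FAULT (evict 5), frames=[1,6,3]
Step 8: ref 3 → HIT, frames=[1,6,3]
Step 9: ref 6 → HIT, frames=[1,6,3]
Step 10: ref 1 → HIT, frames=[1,6,3]
Step 11: ref 1 → HIT, frames=[1,6,3]
Step 12: ref 3 → HIT, frames=[1,6,3]
Step 13: ref 6 → HIT, frames=[1,6,3]
Step 14: ref 1 → HIT, frames=[1,6,3]
Total faults: 5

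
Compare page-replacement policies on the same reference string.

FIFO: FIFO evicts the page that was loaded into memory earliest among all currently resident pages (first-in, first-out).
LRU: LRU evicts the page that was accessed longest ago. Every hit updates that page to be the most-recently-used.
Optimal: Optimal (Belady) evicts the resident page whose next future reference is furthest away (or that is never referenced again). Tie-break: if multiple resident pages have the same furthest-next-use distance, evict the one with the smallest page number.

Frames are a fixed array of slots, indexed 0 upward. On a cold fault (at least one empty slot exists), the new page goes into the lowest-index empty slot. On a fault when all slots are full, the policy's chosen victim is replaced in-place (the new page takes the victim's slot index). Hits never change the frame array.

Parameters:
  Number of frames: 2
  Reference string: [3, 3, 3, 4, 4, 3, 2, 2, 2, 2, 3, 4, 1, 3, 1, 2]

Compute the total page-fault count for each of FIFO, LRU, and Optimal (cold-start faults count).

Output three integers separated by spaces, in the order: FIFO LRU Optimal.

--- FIFO ---
  step 0: ref 3 -> FAULT, frames=[3,-] (faults so far: 1)
  step 1: ref 3 -> HIT, frames=[3,-] (faults so far: 1)
  step 2: ref 3 -> HIT, frames=[3,-] (faults so far: 1)
  step 3: ref 4 -> FAULT, frames=[3,4] (faults so far: 2)
  step 4: ref 4 -> HIT, frames=[3,4] (faults so far: 2)
  step 5: ref 3 -> HIT, frames=[3,4] (faults so far: 2)
  step 6: ref 2 -> FAULT, evict 3, frames=[2,4] (faults so far: 3)
  step 7: ref 2 -> HIT, frames=[2,4] (faults so far: 3)
  step 8: ref 2 -> HIT, frames=[2,4] (faults so far: 3)
  step 9: ref 2 -> HIT, frames=[2,4] (faults so far: 3)
  step 10: ref 3 -> FAULT, evict 4, frames=[2,3] (faults so far: 4)
  step 11: ref 4 -> FAULT, evict 2, frames=[4,3] (faults so far: 5)
  step 12: ref 1 -> FAULT, evict 3, frames=[4,1] (faults so far: 6)
  step 13: ref 3 -> FAULT, evict 4, frames=[3,1] (faults so far: 7)
  step 14: ref 1 -> HIT, frames=[3,1] (faults so far: 7)
  step 15: ref 2 -> FAULT, evict 1, frames=[3,2] (faults so far: 8)
  FIFO total faults: 8
--- LRU ---
  step 0: ref 3 -> FAULT, frames=[3,-] (faults so far: 1)
  step 1: ref 3 -> HIT, frames=[3,-] (faults so far: 1)
  step 2: ref 3 -> HIT, frames=[3,-] (faults so far: 1)
  step 3: ref 4 -> FAULT, frames=[3,4] (faults so far: 2)
  step 4: ref 4 -> HIT, frames=[3,4] (faults so far: 2)
  step 5: ref 3 -> HIT, frames=[3,4] (faults so far: 2)
  step 6: ref 2 -> FAULT, evict 4, frames=[3,2] (faults so far: 3)
  step 7: ref 2 -> HIT, frames=[3,2] (faults so far: 3)
  step 8: ref 2 -> HIT, frames=[3,2] (faults so far: 3)
  step 9: ref 2 -> HIT, frames=[3,2] (faults so far: 3)
  step 10: ref 3 -> HIT, frames=[3,2] (faults so far: 3)
  step 11: ref 4 -> FAULT, evict 2, frames=[3,4] (faults so far: 4)
  step 12: ref 1 -> FAULT, evict 3, frames=[1,4] (faults so far: 5)
  step 13: ref 3 -> FAULT, evict 4, frames=[1,3] (faults so far: 6)
  step 14: ref 1 -> HIT, frames=[1,3] (faults so far: 6)
  step 15: ref 2 -> FAULT, evict 3, frames=[1,2] (faults so far: 7)
  LRU total faults: 7
--- Optimal ---
  step 0: ref 3 -> FAULT, frames=[3,-] (faults so far: 1)
  step 1: ref 3 -> HIT, frames=[3,-] (faults so far: 1)
  step 2: ref 3 -> HIT, frames=[3,-] (faults so far: 1)
  step 3: ref 4 -> FAULT, frames=[3,4] (faults so far: 2)
  step 4: ref 4 -> HIT, frames=[3,4] (faults so far: 2)
  step 5: ref 3 -> HIT, frames=[3,4] (faults so far: 2)
  step 6: ref 2 -> FAULT, evict 4, frames=[3,2] (faults so far: 3)
  step 7: ref 2 -> HIT, frames=[3,2] (faults so far: 3)
  step 8: ref 2 -> HIT, frames=[3,2] (faults so far: 3)
  step 9: ref 2 -> HIT, frames=[3,2] (faults so far: 3)
  step 10: ref 3 -> HIT, frames=[3,2] (faults so far: 3)
  step 11: ref 4 -> FAULT, evict 2, frames=[3,4] (faults so far: 4)
  step 12: ref 1 -> FAULT, evict 4, frames=[3,1] (faults so far: 5)
  step 13: ref 3 -> HIT, frames=[3,1] (faults so far: 5)
  step 14: ref 1 -> HIT, frames=[3,1] (faults so far: 5)
  step 15: ref 2 -> FAULT, evict 1, frames=[3,2] (faults so far: 6)
  Optimal total faults: 6

Answer: 8 7 6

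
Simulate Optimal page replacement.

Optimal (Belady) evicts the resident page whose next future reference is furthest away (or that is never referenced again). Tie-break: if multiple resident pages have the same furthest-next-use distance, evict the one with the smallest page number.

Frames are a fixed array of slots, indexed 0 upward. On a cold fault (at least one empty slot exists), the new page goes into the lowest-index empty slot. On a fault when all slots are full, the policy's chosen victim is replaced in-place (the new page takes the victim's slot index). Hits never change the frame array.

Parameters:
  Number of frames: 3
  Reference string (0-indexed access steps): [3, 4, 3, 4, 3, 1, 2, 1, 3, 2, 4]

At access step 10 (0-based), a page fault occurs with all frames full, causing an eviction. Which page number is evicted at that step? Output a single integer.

Answer: 1

Derivation:
Step 0: ref 3 -> FAULT, frames=[3,-,-]
Step 1: ref 4 -> FAULT, frames=[3,4,-]
Step 2: ref 3 -> HIT, frames=[3,4,-]
Step 3: ref 4 -> HIT, frames=[3,4,-]
Step 4: ref 3 -> HIT, frames=[3,4,-]
Step 5: ref 1 -> FAULT, frames=[3,4,1]
Step 6: ref 2 -> FAULT, evict 4, frames=[3,2,1]
Step 7: ref 1 -> HIT, frames=[3,2,1]
Step 8: ref 3 -> HIT, frames=[3,2,1]
Step 9: ref 2 -> HIT, frames=[3,2,1]
Step 10: ref 4 -> FAULT, evict 1, frames=[3,2,4]
At step 10: evicted page 1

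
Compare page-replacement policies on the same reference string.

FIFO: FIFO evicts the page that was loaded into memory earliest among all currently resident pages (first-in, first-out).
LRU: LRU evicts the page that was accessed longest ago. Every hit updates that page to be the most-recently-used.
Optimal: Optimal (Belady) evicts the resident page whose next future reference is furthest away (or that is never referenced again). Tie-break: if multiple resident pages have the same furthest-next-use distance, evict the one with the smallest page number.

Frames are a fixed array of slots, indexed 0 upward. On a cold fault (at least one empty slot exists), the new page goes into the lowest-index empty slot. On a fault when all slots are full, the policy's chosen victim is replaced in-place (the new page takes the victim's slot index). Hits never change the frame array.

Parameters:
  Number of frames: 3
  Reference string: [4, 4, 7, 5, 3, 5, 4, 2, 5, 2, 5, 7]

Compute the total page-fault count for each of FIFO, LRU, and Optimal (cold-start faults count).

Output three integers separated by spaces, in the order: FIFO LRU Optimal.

--- FIFO ---
  step 0: ref 4 -> FAULT, frames=[4,-,-] (faults so far: 1)
  step 1: ref 4 -> HIT, frames=[4,-,-] (faults so far: 1)
  step 2: ref 7 -> FAULT, frames=[4,7,-] (faults so far: 2)
  step 3: ref 5 -> FAULT, frames=[4,7,5] (faults so far: 3)
  step 4: ref 3 -> FAULT, evict 4, frames=[3,7,5] (faults so far: 4)
  step 5: ref 5 -> HIT, frames=[3,7,5] (faults so far: 4)
  step 6: ref 4 -> FAULT, evict 7, frames=[3,4,5] (faults so far: 5)
  step 7: ref 2 -> FAULT, evict 5, frames=[3,4,2] (faults so far: 6)
  step 8: ref 5 -> FAULT, evict 3, frames=[5,4,2] (faults so far: 7)
  step 9: ref 2 -> HIT, frames=[5,4,2] (faults so far: 7)
  step 10: ref 5 -> HIT, frames=[5,4,2] (faults so far: 7)
  step 11: ref 7 -> FAULT, evict 4, frames=[5,7,2] (faults so far: 8)
  FIFO total faults: 8
--- LRU ---
  step 0: ref 4 -> FAULT, frames=[4,-,-] (faults so far: 1)
  step 1: ref 4 -> HIT, frames=[4,-,-] (faults so far: 1)
  step 2: ref 7 -> FAULT, frames=[4,7,-] (faults so far: 2)
  step 3: ref 5 -> FAULT, frames=[4,7,5] (faults so far: 3)
  step 4: ref 3 -> FAULT, evict 4, frames=[3,7,5] (faults so far: 4)
  step 5: ref 5 -> HIT, frames=[3,7,5] (faults so far: 4)
  step 6: ref 4 -> FAULT, evict 7, frames=[3,4,5] (faults so far: 5)
  step 7: ref 2 -> FAULT, evict 3, frames=[2,4,5] (faults so far: 6)
  step 8: ref 5 -> HIT, frames=[2,4,5] (faults so far: 6)
  step 9: ref 2 -> HIT, frames=[2,4,5] (faults so far: 6)
  step 10: ref 5 -> HIT, frames=[2,4,5] (faults so far: 6)
  step 11: ref 7 -> FAULT, evict 4, frames=[2,7,5] (faults so far: 7)
  LRU total faults: 7
--- Optimal ---
  step 0: ref 4 -> FAULT, frames=[4,-,-] (faults so far: 1)
  step 1: ref 4 -> HIT, frames=[4,-,-] (faults so far: 1)
  step 2: ref 7 -> FAULT, frames=[4,7,-] (faults so far: 2)
  step 3: ref 5 -> FAULT, frames=[4,7,5] (faults so far: 3)
  step 4: ref 3 -> FAULT, evict 7, frames=[4,3,5] (faults so far: 4)
  step 5: ref 5 -> HIT, frames=[4,3,5] (faults so far: 4)
  step 6: ref 4 -> HIT, frames=[4,3,5] (faults so far: 4)
  step 7: ref 2 -> FAULT, evict 3, frames=[4,2,5] (faults so far: 5)
  step 8: ref 5 -> HIT, frames=[4,2,5] (faults so far: 5)
  step 9: ref 2 -> HIT, frames=[4,2,5] (faults so far: 5)
  step 10: ref 5 -> HIT, frames=[4,2,5] (faults so far: 5)
  step 11: ref 7 -> FAULT, evict 2, frames=[4,7,5] (faults so far: 6)
  Optimal total faults: 6

Answer: 8 7 6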